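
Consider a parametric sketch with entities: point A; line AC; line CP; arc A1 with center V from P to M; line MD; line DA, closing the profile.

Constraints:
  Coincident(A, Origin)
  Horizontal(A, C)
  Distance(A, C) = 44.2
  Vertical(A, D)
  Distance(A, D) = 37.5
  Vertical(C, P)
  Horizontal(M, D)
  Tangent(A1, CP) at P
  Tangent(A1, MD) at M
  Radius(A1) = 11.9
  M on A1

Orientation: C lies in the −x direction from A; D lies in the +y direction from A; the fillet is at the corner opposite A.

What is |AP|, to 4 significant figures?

51.08

A is at the origin; AC is horizontal with |AC| = 44.2 and C on the −x side, so C = (-44.20, 0.000). A and D share the same x with |AD| = 37.5 and D on the +y side, so D = (0.000, 37.50). The virtual corner opposite A is at (-44.20, 37.50). Tangency of A1 to CP means the radius VP is perpendicular to CP and tangency of A1 to MD means the radius VM is perpendicular to MD, with radius 11.9, so the center V sits 11.9 in from both sides at V = (-32.30, 25.60). That places the tangent points at P = (-44.20, 25.60) on CP and M = (-32.30, 37.50) on MD. Then |AP| = |P − A| = 51.08.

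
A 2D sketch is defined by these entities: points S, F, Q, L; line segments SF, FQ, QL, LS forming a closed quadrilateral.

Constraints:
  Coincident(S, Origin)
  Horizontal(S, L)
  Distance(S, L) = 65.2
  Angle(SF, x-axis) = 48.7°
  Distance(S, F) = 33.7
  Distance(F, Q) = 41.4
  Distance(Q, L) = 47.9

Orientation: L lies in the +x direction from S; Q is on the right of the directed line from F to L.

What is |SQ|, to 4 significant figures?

25.67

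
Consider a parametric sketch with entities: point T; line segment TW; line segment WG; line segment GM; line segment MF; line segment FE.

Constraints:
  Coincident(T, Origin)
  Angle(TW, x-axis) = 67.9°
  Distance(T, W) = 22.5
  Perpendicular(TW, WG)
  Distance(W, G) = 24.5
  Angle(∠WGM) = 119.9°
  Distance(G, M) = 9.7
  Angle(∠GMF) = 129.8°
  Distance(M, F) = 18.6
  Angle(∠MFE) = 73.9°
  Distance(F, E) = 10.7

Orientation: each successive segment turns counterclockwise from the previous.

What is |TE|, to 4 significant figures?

14.58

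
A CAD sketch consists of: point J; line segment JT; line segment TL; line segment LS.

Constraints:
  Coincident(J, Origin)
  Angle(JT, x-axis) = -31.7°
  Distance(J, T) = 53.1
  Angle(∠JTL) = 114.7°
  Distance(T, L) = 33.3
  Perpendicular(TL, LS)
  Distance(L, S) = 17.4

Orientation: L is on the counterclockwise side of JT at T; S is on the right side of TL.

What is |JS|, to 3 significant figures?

86.0

J is at the origin; JT runs at -31.7° with length 53.1, so T = 53.1·(cos -31.7°, sin -31.7°) = (45.2, -27.9). ∠JTL = 114.7°, so TL runs at -31.7° + (180° − 114.7°) = 33.6° from the x-axis; with |TL| = 33.3, L = T + 33.3·(cos 33.6°, sin 33.6°) = (72.9, -9.47). TL ⟂ LS; with |LS| = 17.4 on the right of TL, S = L + 17.4·(0.553, -0.833) = (82.5, -24.0). Then |JS| = |S − J| = 86.0.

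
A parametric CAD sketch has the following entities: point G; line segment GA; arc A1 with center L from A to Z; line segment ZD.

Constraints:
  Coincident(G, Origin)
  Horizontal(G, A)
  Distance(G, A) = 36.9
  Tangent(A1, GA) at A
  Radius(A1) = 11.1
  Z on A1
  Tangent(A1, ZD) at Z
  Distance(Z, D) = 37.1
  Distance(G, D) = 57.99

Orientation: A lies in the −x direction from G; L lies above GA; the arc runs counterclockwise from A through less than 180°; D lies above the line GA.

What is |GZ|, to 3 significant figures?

28.7

G is at the origin; G and A share the same y with |GA| = 36.9 and A on the −x side, so A = (-36.9, 0.00). Since A1 is tangent to GA there, LA ⟂ GA, so L = A + (0, 11.1) = (-36.9, 11.1). Since LZ ⟂ ZD (tangency), |LD| = √(11.1² + 37.1²) = 38.7 regardless of where Z sits on A1. So D lies on both circle(G, 57.99) and circle(L, 38.7); the above-GA intersection is D = (-30.5, 49.3). Z is the foot of the tangent from D: Z = (-25.9, 12.5).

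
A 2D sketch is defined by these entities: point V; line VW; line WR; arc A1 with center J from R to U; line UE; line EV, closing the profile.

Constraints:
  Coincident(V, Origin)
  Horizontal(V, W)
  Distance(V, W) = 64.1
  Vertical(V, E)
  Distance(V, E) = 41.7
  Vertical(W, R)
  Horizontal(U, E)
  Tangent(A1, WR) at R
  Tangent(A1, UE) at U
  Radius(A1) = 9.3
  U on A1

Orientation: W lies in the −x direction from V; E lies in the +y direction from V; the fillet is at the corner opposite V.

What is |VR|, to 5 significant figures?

71.823

V is at the origin; VW is horizontal with |VW| = 64.1 and W on the −x side, so W = (-64.100, 0.0000). V and E share the same x with |VE| = 41.7 and E on the +y side, so E = (0.0000, 41.700). The virtual corner opposite V is at (-64.100, 41.700). The tangent condition forces JR to be normal to WR and tangency of A1 to UE means the radius JU is perpendicular to UE, with radius 9.3, so the center J sits 9.3 in from both sides at J = (-54.800, 32.400). That places the tangent points at R = (-64.100, 32.400) on WR and U = (-54.800, 41.700) on UE. Then |VR| = |R − V| = 71.823.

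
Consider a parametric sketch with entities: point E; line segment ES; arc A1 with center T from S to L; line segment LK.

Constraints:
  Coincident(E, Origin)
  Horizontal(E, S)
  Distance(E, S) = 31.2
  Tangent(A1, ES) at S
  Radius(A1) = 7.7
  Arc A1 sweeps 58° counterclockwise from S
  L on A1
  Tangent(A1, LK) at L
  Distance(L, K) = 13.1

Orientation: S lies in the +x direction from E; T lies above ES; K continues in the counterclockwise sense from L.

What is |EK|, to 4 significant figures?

47.04

E is at the origin; E and S share the same y with |ES| = 31.2 and S on the +x side, so S = (31.20, 0.000). The tangent condition forces TS to be normal to ES, so T = S + (0, 7.7) = (31.20, 7.700). On A1, S sits at bearing -90° from T; a 58° counterclockwise sweep puts L at bearing -32°, so L = T + 7.7·(cos -32°, sin -32°) = (37.73, 3.620). The tangent condition forces TL to be normal to LK, so LK runs along (−sin -32°, cos -32°); with |LK| = 13.1, K = (44.67, 14.73). Then |EK| = |K − E| = 47.04.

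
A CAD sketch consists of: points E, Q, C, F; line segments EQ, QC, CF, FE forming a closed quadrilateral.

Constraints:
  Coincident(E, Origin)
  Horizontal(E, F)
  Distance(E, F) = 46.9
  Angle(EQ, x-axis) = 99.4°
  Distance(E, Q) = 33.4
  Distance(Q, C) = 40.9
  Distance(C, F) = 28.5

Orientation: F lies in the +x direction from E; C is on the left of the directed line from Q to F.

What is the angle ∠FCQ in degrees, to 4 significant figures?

125.1°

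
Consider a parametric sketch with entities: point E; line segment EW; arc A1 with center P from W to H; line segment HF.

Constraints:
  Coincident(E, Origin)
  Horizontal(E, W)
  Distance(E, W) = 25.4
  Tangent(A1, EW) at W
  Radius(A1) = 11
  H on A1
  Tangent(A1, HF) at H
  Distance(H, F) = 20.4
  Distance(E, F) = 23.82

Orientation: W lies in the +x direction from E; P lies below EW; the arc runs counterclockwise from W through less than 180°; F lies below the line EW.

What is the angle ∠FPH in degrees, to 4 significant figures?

61.67°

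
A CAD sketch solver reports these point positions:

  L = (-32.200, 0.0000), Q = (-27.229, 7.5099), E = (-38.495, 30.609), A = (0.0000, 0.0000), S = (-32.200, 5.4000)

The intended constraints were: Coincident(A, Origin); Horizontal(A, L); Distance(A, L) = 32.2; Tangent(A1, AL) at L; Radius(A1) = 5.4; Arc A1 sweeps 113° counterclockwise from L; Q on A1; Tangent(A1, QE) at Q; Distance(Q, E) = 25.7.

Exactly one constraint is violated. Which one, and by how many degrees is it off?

Tangent(A1, QE) at Q — off by 3.00°.

A = (0.00, 0.00) ✓; A.y = 0.00, L.y = 0.00 ✓; |AL| = 32.20 ✓; ∠(SL, LA) = 90.00° ✓; |SL| = 5.400 ✓; bearing(S→Q) − bearing(S→L) = 113.0° ✓; |SQ| = 5.400 ✓; ∠(SQ, QE) = 87.00° ✗; |QE| = 25.70 ✓.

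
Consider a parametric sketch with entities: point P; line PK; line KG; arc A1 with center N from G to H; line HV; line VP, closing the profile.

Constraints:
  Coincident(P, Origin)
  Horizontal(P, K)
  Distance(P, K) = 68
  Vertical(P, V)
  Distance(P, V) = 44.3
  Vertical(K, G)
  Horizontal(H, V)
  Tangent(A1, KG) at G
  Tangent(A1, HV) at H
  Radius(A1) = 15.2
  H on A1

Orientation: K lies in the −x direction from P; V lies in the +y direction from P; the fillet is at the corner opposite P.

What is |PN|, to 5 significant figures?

60.288

P is at the origin; PK is horizontal with |PK| = 68.0 and K on the −x side, so K = (-68.000, 0.0000). P and V share the same x with |PV| = 44.3 and V on the +y side, so V = (0.0000, 44.300). The virtual corner opposite P is at (-68.000, 44.300). Since A1 is tangent to KG there, NG ⟂ KG and the tangent condition forces NH to be normal to HV, with radius 15.2, so the center N sits 15.2 in from both sides at N = (-52.800, 29.100). Then |PN| = |N − P| = 60.288.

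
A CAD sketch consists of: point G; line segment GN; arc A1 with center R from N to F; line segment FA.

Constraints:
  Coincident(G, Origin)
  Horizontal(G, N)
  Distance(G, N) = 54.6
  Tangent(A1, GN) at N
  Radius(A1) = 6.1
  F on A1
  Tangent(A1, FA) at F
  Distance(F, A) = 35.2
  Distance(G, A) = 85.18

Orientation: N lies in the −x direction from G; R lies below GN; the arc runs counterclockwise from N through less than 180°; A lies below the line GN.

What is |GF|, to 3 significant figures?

59.8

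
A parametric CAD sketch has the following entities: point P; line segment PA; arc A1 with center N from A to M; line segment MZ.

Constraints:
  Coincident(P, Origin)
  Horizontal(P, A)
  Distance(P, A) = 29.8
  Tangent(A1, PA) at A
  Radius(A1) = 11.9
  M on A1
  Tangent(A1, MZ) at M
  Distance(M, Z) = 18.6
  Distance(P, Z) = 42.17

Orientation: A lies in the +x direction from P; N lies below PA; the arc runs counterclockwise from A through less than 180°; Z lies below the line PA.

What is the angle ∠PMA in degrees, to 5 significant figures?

83.312°

P is at the origin; P and A share the same y with |PA| = 29.8 and A on the +x side, so A = (29.800, 0.0000). Tangency of A1 to PA means the radius NA is perpendicular to PA, so N = A + (0, -11.9) = (29.800, -11.900). Since NM ⟂ MZ (tangency), |NZ| = √(11.9² + 18.6²) = 22.081 regardless of where M sits on A1. So Z lies on both circle(P, 42.17) and circle(N, 22.081); the below-PA intersection is Z = (25.530, -33.564). M is the foot of the tangent from Z: M = (18.725, -16.254).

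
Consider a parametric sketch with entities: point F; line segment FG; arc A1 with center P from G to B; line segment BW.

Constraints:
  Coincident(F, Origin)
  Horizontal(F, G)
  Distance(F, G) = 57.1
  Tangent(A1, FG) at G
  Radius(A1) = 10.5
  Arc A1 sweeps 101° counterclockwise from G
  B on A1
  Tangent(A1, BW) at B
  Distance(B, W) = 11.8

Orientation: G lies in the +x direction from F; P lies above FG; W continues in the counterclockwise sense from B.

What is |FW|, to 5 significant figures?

69.465

F is at the origin; F and G share the same y with |FG| = 57.1 and G on the +x side, so G = (57.100, 0.0000). The tangent condition forces PG to be normal to FG, so P = G + (0, 10.5) = (57.100, 10.500). On A1, G sits at bearing -90° from P; a 101° counterclockwise sweep puts B at bearing 11°, so B = P + 10.5·(cos 11°, sin 11°) = (67.407, 12.503). The tangent condition forces PB to be normal to BW, so BW runs along (−sin 11°, cos 11°); with |BW| = 11.8, W = (65.156, 24.087). Then |FW| = |W − F| = 69.465.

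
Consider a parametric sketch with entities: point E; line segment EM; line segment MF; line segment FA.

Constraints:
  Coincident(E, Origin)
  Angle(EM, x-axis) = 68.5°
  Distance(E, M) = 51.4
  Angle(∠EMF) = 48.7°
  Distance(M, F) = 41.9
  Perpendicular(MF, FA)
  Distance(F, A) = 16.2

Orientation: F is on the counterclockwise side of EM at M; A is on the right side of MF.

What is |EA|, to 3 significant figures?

55.4

∠EMF = 48.7°, so MF runs at 68.5° + (180° − 48.7°) = 200° from the x-axis; with |MF| = 41.9, F = M + 41.9·(cos 200°, sin 200°) = (-20.6, 33.6). MF ⟂ FA; with |FA| = 16.2 on the right of MF, A = F + 16.2·(-0.339, 0.941) = (-26.1, 48.9). Then |EA| = |A − E| = 55.4.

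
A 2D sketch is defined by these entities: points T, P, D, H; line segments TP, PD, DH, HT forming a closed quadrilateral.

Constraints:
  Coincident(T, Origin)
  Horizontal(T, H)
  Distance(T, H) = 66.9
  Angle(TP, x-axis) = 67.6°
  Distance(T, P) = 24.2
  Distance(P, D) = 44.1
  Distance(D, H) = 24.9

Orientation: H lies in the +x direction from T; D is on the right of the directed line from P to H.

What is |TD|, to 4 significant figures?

43.24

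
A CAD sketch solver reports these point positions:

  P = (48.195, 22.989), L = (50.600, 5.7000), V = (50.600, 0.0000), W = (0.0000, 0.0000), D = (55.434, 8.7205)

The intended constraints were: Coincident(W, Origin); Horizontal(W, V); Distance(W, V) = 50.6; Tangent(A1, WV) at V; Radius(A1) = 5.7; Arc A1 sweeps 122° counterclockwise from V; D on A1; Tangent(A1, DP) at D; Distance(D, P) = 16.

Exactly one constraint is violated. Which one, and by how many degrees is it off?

Tangent(A1, DP) at D — off by 5.10°.

W = (0.00, 0.00) ✓; W.y = 0.00, V.y = 0.00 ✓; |WV| = 50.60 ✓; ∠(LV, VW) = 90.00° ✓; |LV| = 5.700 ✓; bearing(L→D) − bearing(L→V) = 122.0° ✓; |LD| = 5.700 ✓; ∠(LD, DP) = 95.10° ✗; |DP| = 16.00 ✓.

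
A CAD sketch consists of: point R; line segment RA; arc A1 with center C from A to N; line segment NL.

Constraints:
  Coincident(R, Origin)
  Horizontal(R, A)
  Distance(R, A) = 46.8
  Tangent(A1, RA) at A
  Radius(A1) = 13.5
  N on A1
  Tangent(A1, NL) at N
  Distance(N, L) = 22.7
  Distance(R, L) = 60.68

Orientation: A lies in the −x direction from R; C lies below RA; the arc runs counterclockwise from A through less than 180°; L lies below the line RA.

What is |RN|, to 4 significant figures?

61.75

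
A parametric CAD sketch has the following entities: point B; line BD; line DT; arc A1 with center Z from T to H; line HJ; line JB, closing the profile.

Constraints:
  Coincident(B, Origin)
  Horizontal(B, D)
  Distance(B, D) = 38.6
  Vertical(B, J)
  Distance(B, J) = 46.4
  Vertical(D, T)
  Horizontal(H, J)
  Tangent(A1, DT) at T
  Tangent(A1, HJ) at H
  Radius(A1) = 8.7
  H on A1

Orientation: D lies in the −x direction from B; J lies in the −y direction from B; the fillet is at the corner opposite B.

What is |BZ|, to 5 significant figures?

48.118

B and J share the same x with |BJ| = 46.4 and J on the −y side, so J = (0.0000, -46.400). The virtual corner opposite B is at (-38.600, -46.400). The tangent condition forces ZT to be normal to DT and tangency of A1 to HJ means the radius ZH is perpendicular to HJ, with radius 8.7, so the center Z sits 8.7 in from both sides at Z = (-29.900, -37.700). Then |BZ| = |Z − B| = 48.118.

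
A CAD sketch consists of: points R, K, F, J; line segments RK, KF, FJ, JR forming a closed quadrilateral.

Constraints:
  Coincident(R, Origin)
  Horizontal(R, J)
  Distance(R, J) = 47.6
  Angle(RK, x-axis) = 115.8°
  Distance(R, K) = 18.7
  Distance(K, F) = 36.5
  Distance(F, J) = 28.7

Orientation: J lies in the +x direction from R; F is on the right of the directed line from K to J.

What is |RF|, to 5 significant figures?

20.835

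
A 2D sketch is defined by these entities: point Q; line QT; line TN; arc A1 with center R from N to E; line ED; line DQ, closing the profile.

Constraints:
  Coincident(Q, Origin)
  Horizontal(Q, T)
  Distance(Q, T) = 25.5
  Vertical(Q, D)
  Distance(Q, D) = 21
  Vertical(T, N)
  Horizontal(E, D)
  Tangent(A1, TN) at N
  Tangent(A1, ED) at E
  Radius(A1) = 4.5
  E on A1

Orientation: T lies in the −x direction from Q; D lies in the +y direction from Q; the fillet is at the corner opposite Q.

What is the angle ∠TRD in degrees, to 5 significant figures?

117.35°

Q is at the origin; Q and T share the same y with |QT| = 25.5 and T on the −x side, so T = (-25.500, 0.0000). QD is vertical with |QD| = 21.0 and D on the +y side, so D = (0.0000, 21.000). The virtual corner opposite Q is at (-25.500, 21.000). The tangent condition forces RN to be normal to TN and the tangent condition forces RE to be normal to ED, with radius 4.5, so the center R sits 4.5 in from both sides at R = (-21.000, 16.500). Then cos ∠TRD = RT·RD / (|RT||RD|), giving 117.35°.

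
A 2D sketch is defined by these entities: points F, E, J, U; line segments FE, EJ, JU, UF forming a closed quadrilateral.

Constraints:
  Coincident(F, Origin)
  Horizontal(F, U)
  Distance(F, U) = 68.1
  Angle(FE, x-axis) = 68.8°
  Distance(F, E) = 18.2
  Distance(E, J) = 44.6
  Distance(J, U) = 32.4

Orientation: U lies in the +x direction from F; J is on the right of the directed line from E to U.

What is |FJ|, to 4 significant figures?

41.21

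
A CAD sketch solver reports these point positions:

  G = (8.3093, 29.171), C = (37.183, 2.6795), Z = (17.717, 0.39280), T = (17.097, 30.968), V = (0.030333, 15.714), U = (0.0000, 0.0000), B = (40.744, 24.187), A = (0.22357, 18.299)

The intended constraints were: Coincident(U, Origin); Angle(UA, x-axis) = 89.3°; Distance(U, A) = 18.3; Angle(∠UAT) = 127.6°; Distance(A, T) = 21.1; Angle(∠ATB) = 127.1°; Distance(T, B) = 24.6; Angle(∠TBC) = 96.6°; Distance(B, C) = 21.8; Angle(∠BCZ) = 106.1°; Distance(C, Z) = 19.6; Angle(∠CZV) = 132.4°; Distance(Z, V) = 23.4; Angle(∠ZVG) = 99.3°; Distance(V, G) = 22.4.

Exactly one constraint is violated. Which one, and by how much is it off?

Distance(V, G) = 22.4 — off by 6.60.

U = (0.00, 0.00) ✓; UA at 89.30° ✓; |UA| = 18.30 ✓; ∠UAT = 127.6° ✓; |AT| = 21.10 ✓; ∠ATB = 127.1° ✓; |TB| = 24.60 ✓; ∠TBC = 96.60° ✓; |BC| = 21.80 ✓; ∠BCZ = 106.1° ✓; |CZ| = 19.60 ✓; ∠CZV = 132.4° ✓; |ZV| = 23.40 ✓; ∠ZVG = 99.30° ✓; |VG| = 15.80 ✗.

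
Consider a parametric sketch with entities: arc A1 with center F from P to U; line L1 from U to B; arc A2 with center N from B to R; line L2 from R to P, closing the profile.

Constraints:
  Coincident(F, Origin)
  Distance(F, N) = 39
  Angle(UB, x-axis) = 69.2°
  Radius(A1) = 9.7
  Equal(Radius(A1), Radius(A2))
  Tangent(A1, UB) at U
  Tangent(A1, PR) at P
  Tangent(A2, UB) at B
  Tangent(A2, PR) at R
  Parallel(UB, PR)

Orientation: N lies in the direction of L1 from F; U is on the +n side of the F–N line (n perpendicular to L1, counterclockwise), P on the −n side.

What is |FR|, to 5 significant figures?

40.188

The slot axis is L1's direction at 69.2°, so u = (cos 69.2°, sin 69.2°) = (0.35511, 0.93483) and n = (−sin 69.2°, cos 69.2°) = (-0.93483, 0.35511). F is at the origin and N lies 39.0 along u from F, so N = 39.0·u = (13.849, 36.458). Tangency of A1 to both parallel lines with radius 9.7 puts U and P at F ± 9.7·n: U = (-9.0678, 3.4445), P = (9.0678, -3.4445). Equal radii place B and R the same way about N: B = N + 9.7·n = (4.7814, 39.903), R = N − 9.7·n = (22.917, 33.014). Then |FR| = |R − F| = 40.188.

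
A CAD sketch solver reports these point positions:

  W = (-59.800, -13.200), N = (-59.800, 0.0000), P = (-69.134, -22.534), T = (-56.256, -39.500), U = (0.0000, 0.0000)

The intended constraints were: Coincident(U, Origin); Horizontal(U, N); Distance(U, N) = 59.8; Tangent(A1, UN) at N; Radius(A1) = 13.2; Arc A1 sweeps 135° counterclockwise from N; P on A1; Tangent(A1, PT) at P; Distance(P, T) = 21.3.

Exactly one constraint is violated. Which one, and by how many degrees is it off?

Tangent(A1, PT) at P — off by 7.80°.

U = (0.00, 0.00) ✓; U.y = 0.00, N.y = 0.00 ✓; |UN| = 59.80 ✓; ∠(WN, NU) = 90.00° ✓; |WN| = 13.20 ✓; bearing(W→P) − bearing(W→N) = 135.0° ✓; |WP| = 13.20 ✓; ∠(WP, PT) = 97.80° ✗; |PT| = 21.30 ✓.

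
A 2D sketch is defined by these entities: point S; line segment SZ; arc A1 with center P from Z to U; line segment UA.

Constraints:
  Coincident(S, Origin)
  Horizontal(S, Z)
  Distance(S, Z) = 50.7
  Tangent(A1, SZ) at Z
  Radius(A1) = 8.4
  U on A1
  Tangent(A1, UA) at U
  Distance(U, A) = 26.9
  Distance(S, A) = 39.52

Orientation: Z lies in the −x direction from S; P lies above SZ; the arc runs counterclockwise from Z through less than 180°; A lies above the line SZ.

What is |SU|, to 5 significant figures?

43.779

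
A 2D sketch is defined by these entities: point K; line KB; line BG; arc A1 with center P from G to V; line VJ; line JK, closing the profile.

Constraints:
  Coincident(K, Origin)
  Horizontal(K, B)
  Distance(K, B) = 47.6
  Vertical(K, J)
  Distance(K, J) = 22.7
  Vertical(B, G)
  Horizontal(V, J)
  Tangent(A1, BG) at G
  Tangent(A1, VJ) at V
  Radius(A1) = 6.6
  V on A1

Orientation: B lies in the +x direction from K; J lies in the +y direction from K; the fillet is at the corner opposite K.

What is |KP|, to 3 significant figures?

44.0

KJ is vertical with |KJ| = 22.7 and J on the +y side, so J = (0.00, 22.7). The virtual corner opposite K is at (47.6, 22.7). A1 meets BG tangentially, so PG is at right angles to BG and tangency of A1 to VJ means the radius PV is perpendicular to VJ, with radius 6.6, so the center P sits 6.6 in from both sides at P = (41.0, 16.1). Then |KP| = |P − K| = 44.0.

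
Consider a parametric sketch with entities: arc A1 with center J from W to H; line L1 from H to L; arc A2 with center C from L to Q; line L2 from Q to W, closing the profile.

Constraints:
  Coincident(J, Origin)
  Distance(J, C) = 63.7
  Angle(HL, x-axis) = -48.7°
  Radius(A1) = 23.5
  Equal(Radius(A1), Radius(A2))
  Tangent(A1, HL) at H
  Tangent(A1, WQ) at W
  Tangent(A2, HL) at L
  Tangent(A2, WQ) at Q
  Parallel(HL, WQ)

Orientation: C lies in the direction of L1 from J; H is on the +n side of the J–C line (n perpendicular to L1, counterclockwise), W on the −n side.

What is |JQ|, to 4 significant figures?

67.90

Tangency of A1 to both parallel lines with radius 23.5 puts H and W at J ± 23.5·n: H = (17.65, 15.51), W = (-17.65, -15.51). Equal radii place L and Q the same way about C: L = C + 23.5·n = (59.70, -32.35), Q = C − 23.5·n = (24.39, -63.37). Then |JQ| = |Q − J| = 67.90.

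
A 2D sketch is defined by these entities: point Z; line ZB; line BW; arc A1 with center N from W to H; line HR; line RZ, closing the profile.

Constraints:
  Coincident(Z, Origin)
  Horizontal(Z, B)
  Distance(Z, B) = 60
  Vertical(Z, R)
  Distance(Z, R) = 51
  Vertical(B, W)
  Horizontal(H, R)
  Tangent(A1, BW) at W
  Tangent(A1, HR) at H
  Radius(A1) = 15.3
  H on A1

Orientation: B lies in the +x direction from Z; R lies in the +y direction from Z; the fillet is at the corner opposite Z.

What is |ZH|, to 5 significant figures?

67.817

Z is at the origin; ZB is horizontal with |ZB| = 60.0 and B on the +x side, so B = (60.000, 0.0000). ZR is vertical with |ZR| = 51.0 and R on the +y side, so R = (0.0000, 51.000). The virtual corner opposite Z is at (60.000, 51.000). Tangency of A1 to BW means the radius NW is perpendicular to BW and tangency of A1 to HR means the radius NH is perpendicular to HR, with radius 15.3, so the center N sits 15.3 in from both sides at N = (44.700, 35.700). That places the tangent points at W = (60.000, 35.700) on BW and H = (44.700, 51.000) on HR. Then |ZH| = |H − Z| = 67.817.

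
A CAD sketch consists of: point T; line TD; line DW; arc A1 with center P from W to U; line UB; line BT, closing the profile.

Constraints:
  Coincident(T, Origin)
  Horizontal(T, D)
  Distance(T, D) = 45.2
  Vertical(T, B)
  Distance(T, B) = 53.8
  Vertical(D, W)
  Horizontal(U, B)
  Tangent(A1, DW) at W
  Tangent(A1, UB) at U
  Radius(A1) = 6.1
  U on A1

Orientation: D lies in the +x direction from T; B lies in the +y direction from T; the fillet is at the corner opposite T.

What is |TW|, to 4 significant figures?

65.71

T is at the origin; T and D share the same y with |TD| = 45.2 and D on the +x side, so D = (45.20, 0.000). T and B share the same x with |TB| = 53.8 and B on the +y side, so B = (0.000, 53.80). The virtual corner opposite T is at (45.20, 53.80). Since A1 is tangent to DW there, PW ⟂ DW and tangency of A1 to UB means the radius PU is perpendicular to UB, with radius 6.1, so the center P sits 6.1 in from both sides at P = (39.10, 47.70). That places the tangent points at W = (45.20, 47.70) on DW and U = (39.10, 53.80) on UB. Then |TW| = |W − T| = 65.71.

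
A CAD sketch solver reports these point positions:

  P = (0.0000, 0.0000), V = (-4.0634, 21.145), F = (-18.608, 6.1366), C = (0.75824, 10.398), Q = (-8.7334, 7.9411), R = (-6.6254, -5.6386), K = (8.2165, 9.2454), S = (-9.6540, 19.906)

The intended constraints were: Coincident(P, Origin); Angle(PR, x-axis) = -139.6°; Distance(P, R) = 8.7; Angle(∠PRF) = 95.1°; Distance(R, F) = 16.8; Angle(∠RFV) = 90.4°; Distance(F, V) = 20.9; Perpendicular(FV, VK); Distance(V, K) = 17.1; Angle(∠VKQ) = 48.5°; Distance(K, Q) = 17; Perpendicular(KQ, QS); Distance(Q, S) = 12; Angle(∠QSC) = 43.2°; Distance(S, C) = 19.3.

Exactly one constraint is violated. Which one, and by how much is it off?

Distance(S, C) = 19.3 — off by 5.20.

P = (0.00, 0.00) ✓; PR at -139.6° ✓; |PR| = 8.700 ✓; ∠PRF = 95.10° ✓; |RF| = 16.80 ✓; ∠RFV = 90.40° ✓; |FV| = 20.90 ✓; ∠(FV, VK) = 90.00° ✓; |VK| = 17.10 ✓; ∠VKQ = 48.50° ✓; |KQ| = 17.00 ✓; ∠(KQ, QS) = 90.00° ✓; |QS| = 12.00 ✓; ∠QSC = 43.20° ✓; |SC| = 14.10 ✗.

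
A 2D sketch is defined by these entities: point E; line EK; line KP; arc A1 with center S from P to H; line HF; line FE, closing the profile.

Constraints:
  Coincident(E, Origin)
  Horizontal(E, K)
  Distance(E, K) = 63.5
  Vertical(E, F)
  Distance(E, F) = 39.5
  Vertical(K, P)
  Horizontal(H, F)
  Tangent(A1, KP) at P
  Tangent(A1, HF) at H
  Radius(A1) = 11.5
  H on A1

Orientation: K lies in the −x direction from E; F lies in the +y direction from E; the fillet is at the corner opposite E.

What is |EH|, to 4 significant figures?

65.30

The virtual corner opposite E is at (-63.50, 39.50). The tangent condition forces SP to be normal to KP and the tangent condition forces SH to be normal to HF, with radius 11.5, so the center S sits 11.5 in from both sides at S = (-52.00, 28.00). That places the tangent points at P = (-63.50, 28.00) on KP and H = (-52.00, 39.50) on HF. Then |EH| = |H − E| = 65.30.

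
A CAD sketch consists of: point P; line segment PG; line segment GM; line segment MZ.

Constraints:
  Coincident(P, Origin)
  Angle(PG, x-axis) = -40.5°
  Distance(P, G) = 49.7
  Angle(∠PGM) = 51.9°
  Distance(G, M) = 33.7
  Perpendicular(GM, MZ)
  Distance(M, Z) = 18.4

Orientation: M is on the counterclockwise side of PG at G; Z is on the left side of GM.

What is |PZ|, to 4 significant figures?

20.93

P is at the origin; PG runs at -40.5° with length 49.7, so G = 49.7·(cos -40.5°, sin -40.5°) = (37.79, -32.28). ∠PGM = 51.9°, so GM runs at -40.5° + (180° − 51.9°) = 87.60° from the x-axis; with |GM| = 33.7, M = G + 33.7·(cos 87.60°, sin 87.60°) = (39.20, 1.393). GM is perpendicular to MZ; with |MZ| = 18.4 on the left of GM, Z = M + 18.4·(-0.9991, 0.04188) = (20.82, 2.163). Then |PZ| = |Z − P| = 20.93.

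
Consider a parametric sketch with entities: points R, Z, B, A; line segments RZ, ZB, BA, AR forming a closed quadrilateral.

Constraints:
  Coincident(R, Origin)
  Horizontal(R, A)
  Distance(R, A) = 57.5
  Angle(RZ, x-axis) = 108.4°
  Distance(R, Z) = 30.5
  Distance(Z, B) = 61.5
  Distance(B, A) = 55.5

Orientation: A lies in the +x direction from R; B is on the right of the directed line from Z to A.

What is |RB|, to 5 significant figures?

31.003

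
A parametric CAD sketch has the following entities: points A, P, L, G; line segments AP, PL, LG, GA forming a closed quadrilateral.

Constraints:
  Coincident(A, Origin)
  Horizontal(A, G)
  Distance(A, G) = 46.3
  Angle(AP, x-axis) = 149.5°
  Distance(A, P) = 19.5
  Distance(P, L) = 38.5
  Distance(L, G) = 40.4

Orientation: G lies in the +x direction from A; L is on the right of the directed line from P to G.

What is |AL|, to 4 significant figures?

20.37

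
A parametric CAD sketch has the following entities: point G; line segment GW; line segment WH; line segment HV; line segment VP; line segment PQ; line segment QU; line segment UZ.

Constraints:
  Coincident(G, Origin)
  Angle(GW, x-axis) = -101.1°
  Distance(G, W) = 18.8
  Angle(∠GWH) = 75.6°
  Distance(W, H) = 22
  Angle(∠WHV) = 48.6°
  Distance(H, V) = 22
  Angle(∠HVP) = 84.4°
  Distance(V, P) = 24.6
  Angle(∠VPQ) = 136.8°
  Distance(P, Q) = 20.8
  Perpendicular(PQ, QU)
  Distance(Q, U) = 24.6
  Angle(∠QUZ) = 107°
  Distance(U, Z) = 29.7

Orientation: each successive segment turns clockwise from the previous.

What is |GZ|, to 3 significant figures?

22.7

PQ ⟂ QU, so QU runs at 154°; with |QU| = 24.6, U = (-27.0, -31.9). ∠QUZ = 107.0° gives UZ at 81.3° from the x-axis; with |UZ| = 29.7, Z = (-22.5, -2.52). Then |GZ| = |Z − G| = 22.7.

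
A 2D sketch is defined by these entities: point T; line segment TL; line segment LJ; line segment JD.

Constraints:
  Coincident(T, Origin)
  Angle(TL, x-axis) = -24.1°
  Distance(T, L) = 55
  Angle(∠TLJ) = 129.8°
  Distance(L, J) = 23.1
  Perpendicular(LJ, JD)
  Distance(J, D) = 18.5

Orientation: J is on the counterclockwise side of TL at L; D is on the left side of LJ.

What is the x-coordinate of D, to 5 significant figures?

62.811

T is at the origin; TL runs at -24.1° with length 55.0, so L = 55.0·(cos -24.1°, sin -24.1°) = (50.206, -22.458). ∠TLJ = 129.8°, so LJ runs at -24.1° + (180° − 129.8°) = 26.100° from the x-axis; with |LJ| = 23.1, J = L + 23.1·(cos 26.100°, sin 26.100°) = (70.950, -12.296). The perpendicularity gives JD at right angles to LJ; with |JD| = 18.5 on the left of LJ, D = J + 18.5·(-0.43994, 0.89803) = (62.811, 4.3179). So D.x = 62.811.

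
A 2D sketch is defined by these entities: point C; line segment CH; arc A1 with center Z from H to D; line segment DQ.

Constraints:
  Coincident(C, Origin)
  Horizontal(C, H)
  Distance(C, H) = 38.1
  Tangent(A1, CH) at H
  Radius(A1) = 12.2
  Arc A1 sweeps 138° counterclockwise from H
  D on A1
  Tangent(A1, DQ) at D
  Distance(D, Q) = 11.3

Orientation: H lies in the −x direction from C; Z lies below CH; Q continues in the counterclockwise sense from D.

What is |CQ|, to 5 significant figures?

47.590

On A1, H sits at bearing 90° from Z; a 138° counterclockwise sweep puts D at bearing 228°, so D = Z + 12.2·(cos 228°, sin 228°) = (-46.263, -21.266). Since A1 is tangent to DQ there, ZD ⟂ DQ, so DQ runs along (−sin 228°, cos 228°); with |DQ| = 11.3, Q = (-37.866, -28.828). Then |CQ| = |Q − C| = 47.590.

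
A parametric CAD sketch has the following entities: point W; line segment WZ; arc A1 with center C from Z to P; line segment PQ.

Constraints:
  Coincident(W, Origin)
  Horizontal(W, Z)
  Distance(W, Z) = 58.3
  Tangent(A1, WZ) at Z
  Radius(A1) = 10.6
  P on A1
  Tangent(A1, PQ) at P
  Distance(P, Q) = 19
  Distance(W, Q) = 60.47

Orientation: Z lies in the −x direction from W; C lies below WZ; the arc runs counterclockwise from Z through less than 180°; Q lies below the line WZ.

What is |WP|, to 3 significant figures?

68.1

Checks: |CP| = 10.60 ✓; ∠(CP, PQ) = 90.00° ✓; |PQ| = 19.00 ✓; |WQ| = 60.47 ✓.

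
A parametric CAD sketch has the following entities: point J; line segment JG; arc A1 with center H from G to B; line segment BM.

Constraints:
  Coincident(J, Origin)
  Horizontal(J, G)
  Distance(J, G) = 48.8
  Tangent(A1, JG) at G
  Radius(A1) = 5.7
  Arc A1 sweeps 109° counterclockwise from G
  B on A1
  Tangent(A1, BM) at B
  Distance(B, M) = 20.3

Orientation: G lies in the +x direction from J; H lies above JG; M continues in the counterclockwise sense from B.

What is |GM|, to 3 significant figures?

26.8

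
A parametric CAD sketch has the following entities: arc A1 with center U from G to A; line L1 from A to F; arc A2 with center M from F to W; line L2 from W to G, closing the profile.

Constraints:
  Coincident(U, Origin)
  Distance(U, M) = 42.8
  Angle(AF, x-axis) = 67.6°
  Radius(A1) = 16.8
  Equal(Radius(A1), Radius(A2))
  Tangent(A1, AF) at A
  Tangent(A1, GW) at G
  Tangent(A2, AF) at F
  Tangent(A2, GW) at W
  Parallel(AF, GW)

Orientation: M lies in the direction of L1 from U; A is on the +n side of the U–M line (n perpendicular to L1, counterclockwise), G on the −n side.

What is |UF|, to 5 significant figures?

45.979

The slot axis is L1's direction at 67.6°, so u = (cos 67.6°, sin 67.6°) = (0.38107, 0.92455) and n = (−sin 67.6°, cos 67.6°) = (-0.92455, 0.38107). U is at the origin and M lies 42.8 along u from U, so M = 42.8·u = (16.310, 39.571). Tangency of A1 to both parallel lines with radius 16.8 puts A and G at U ± 16.8·n: A = (-15.532, 6.4020), G = (15.532, -6.4020). Equal radii place F and W the same way about M: F = M + 16.8·n = (0.77744, 45.973), W = M − 16.8·n = (31.842, 33.169). Then |UF| = |F − U| = 45.979.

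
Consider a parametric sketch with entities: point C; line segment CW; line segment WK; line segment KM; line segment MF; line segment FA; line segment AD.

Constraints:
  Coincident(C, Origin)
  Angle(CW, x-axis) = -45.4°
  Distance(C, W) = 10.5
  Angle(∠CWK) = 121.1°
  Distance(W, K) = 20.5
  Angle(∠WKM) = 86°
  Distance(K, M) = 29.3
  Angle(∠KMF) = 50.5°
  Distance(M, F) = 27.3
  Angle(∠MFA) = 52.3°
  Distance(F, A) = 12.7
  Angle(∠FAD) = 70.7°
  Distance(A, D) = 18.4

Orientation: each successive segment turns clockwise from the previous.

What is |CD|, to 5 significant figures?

22.040

C is at the origin; CW runs at -45.4° with length 10.5, so W = (7.3726, -7.4763). ∠CWK = 121.1° gives WK at -104.30° from the x-axis; with |WK| = 20.5, K = (2.3091, -27.341). ∠WKM = 86.0° gives KM at 161.70° from the x-axis; with |KM| = 29.3, M = (-25.509, -18.141). ∠KMF = 50.5° gives MF at 32.200° from the x-axis; with |MF| = 27.3, F = (-2.4080, -3.5936). ∠MFA = 52.3° gives FA at -95.500° from the x-axis; with |FA| = 12.7, A = (-3.6252, -16.235). ∠FAD = 70.7° gives AD at 155.20° from the x-axis; with |AD| = 18.4, D = (-20.328, -8.5172). Then |CD| = |D − C| = 22.040.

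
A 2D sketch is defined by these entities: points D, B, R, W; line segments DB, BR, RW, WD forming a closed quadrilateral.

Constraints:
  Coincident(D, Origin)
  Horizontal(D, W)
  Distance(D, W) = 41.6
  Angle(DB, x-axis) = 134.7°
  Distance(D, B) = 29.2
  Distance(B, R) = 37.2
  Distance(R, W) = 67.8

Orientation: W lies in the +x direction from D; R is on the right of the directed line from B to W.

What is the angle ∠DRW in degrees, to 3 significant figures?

20.0°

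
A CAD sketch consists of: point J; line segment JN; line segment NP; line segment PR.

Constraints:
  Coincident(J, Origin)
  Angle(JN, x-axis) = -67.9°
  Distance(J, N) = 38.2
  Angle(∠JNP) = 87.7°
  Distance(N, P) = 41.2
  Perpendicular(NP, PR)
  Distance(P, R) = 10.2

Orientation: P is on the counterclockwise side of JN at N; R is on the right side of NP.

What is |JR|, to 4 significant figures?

62.55

J is at the origin; JN runs at -67.9° with length 38.2, so N = 38.2·(cos -67.9°, sin -67.9°) = (14.37, -35.39). ∠JNP = 87.7°, so NP runs at -67.9° + (180° − 87.7°) = 24.40° from the x-axis; with |NP| = 41.2, P = N + 41.2·(cos 24.40°, sin 24.40°) = (51.89, -18.37). The perpendicularity gives PR at right angles to NP; with |PR| = 10.2 on the right of NP, R = P + 10.2·(0.4131, -0.9107) = (56.11, -27.66). Then |JR| = |R − J| = 62.55.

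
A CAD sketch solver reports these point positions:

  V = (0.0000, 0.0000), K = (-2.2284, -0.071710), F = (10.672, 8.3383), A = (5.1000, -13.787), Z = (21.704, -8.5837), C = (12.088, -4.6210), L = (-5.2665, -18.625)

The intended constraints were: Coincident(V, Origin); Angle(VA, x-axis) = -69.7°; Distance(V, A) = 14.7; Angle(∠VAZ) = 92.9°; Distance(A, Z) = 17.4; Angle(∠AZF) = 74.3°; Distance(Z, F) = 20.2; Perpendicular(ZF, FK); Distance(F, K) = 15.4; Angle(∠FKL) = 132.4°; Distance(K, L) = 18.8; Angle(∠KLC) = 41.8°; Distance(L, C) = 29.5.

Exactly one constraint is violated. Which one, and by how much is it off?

Distance(L, C) = 29.5 — off by 7.20.

V = (0.00, 0.00) ✓; VA at -69.70° ✓; |VA| = 14.70 ✓; ∠VAZ = 92.90° ✓; |AZ| = 17.40 ✓; ∠AZF = 74.30° ✓; |ZF| = 20.20 ✓; ∠(ZF, FK) = 90.00° ✓; |FK| = 15.40 ✓; ∠FKL = 132.4° ✓; |KL| = 18.80 ✓; ∠KLC = 41.80° ✓; |LC| = 22.30 ✗.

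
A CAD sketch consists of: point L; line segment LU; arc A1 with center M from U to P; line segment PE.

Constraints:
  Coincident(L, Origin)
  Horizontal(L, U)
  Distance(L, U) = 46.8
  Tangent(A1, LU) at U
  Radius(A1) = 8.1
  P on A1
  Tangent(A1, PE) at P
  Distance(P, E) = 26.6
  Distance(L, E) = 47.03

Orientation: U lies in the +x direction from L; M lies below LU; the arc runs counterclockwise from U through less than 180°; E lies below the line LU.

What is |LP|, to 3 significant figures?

39.4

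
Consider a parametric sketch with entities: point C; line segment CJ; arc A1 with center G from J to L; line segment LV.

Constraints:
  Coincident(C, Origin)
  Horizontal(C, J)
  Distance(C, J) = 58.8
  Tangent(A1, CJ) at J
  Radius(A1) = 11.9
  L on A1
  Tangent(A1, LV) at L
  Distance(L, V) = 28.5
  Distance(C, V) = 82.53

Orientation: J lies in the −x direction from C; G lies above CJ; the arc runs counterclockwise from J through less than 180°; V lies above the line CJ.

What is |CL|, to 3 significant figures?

55.1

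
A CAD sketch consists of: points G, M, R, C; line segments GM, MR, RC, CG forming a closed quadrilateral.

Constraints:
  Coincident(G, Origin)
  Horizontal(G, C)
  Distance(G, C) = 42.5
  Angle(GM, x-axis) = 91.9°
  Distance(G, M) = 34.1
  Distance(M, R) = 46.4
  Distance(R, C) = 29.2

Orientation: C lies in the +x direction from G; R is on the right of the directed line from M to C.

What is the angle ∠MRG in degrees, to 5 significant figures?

37.341°

Checks: |MR| = 46.40 ✓; |RC| = 29.20 ✓.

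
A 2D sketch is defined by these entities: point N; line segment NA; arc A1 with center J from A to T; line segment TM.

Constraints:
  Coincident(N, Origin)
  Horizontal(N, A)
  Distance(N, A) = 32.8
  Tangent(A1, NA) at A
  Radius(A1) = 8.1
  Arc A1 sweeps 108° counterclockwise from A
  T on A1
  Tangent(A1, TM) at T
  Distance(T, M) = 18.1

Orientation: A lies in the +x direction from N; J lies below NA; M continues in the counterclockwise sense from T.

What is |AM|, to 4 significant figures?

27.90

On A1, A sits at bearing 90° from J; a 108° counterclockwise sweep puts T at bearing 198°, so T = J + 8.1·(cos 198°, sin 198°) = (25.10, -10.60). Tangency of A1 to TM means the radius JT is perpendicular to TM, so TM runs along (−sin 198°, cos 198°); with |TM| = 18.1, M = (30.69, -27.82). Then |AM| = |M − A| = 27.90.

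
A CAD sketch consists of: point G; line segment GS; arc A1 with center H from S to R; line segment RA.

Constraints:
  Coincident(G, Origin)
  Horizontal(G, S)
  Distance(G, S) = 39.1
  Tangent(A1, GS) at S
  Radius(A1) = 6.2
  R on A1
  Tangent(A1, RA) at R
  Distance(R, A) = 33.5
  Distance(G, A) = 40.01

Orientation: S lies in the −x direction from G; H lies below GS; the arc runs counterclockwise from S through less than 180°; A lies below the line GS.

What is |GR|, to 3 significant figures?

44.8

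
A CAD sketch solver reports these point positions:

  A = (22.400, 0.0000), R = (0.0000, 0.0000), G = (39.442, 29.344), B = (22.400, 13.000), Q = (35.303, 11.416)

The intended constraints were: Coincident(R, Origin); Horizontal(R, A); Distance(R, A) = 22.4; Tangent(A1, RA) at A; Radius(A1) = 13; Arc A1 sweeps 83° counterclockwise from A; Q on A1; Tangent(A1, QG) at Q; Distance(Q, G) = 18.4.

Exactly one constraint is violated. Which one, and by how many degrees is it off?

Tangent(A1, QG) at Q — off by 6.00°.

R = (0.00, 0.00) ✓; R.y = 0.00, A.y = 0.00 ✓; |RA| = 22.40 ✓; ∠(BA, AR) = 90.00° ✓; |BA| = 13.00 ✓; bearing(B→Q) − bearing(B→A) = 83.00° ✓; |BQ| = 13.00 ✓; ∠(BQ, QG) = 96.00° ✗; |QG| = 18.40 ✓.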